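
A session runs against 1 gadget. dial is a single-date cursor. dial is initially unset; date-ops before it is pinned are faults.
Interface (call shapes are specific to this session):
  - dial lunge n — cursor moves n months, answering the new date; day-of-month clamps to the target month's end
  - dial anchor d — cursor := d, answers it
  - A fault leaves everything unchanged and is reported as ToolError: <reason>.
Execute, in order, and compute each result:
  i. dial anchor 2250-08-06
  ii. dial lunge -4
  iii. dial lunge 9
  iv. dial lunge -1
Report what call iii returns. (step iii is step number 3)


-- dial anchor(d='2250-08-06') => 2250-08-06
-- dial lunge(n='-4') => 2250-04-06
-- dial lunge(n='9') => 2251-01-06
-- dial lunge(n='-1') => 2250-12-06

Answer: 2251-01-06


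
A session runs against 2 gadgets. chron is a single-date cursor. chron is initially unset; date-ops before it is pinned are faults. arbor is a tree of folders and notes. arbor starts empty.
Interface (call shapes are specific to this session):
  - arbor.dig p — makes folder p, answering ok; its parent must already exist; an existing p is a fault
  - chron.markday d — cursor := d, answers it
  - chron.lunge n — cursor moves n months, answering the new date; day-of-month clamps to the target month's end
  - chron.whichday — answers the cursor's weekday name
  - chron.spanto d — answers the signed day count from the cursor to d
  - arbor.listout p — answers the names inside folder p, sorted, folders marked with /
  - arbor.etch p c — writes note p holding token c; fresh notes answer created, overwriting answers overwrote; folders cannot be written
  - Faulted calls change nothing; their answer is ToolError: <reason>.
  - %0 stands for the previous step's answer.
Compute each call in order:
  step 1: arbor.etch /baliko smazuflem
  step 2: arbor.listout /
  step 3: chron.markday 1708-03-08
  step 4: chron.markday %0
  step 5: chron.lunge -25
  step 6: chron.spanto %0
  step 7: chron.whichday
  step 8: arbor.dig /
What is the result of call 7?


Answer: Monday

Derivation:
# etch(p: /baliko, c: smazuflem) -> created
# listout(p: /) -> [baliko]
# markday(d: 1708-03-08) -> 1708-03-08
# markday(d: %0) -> 1708-03-08
# lunge(n: -25) -> 1706-02-08
# spanto(d: %0) -> 0
# whichday() -> Monday
# dig(p: /) -> ToolError: exists


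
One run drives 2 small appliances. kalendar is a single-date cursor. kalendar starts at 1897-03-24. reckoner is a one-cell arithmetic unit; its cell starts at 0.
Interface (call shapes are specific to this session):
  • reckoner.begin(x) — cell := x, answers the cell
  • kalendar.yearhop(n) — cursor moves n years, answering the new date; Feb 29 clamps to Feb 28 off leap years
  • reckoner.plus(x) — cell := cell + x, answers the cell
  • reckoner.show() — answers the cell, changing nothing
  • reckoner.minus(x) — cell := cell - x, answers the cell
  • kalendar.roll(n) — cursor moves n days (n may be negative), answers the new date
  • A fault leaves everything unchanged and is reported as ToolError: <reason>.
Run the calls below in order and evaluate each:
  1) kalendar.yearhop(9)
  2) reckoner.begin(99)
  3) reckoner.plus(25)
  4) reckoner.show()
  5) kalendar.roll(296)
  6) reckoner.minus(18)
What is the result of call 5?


Answer: 1907-01-14

Derivation:
-> kalendar.yearhop(9)
<- 1906-03-24
-> reckoner.begin(99)
<- 99
-> reckoner.plus(25)
<- 124
-> reckoner.show()
<- 124
-> kalendar.roll(296)
<- 1907-01-14
-> reckoner.minus(18)
<- 106


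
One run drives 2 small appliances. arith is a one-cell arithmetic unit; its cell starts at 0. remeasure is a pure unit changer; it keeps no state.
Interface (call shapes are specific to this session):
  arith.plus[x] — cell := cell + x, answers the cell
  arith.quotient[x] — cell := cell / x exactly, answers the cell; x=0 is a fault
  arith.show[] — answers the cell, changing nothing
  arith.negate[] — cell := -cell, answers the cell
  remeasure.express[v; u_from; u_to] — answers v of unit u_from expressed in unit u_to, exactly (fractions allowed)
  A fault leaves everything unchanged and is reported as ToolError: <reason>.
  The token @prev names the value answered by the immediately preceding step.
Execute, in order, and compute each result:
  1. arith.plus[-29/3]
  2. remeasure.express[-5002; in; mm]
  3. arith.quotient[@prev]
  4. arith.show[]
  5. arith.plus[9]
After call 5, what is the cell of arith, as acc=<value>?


% arith.plus x: -29/3
= -29/3
% remeasure.express v: -5002 u_from: in u_to: mm
= -635254/5
% arith.quotient x: @prev
= 145/1905762
% arith.show
= 145/1905762
% arith.plus x: 9
= 17152003/1905762

Answer: acc=17152003/1905762


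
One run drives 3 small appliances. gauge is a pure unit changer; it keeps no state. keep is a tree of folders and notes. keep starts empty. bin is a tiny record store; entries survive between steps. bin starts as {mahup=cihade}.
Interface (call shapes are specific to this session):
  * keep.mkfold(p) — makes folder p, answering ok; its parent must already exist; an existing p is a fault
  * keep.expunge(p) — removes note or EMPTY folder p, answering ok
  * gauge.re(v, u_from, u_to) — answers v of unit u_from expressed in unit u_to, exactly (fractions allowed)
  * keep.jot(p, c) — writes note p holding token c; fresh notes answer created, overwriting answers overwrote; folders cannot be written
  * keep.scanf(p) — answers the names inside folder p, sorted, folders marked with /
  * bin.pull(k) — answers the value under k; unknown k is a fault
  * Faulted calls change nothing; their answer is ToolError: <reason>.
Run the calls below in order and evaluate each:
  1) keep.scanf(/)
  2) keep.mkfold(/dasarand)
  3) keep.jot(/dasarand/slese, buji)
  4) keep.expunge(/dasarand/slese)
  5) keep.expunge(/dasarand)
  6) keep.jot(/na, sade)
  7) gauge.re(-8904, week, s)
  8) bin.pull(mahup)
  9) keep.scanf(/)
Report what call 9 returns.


Answer: [na]

Derivation:
>>> keep.scanf /
  []
>>> keep.mkfold /dasarand
  ok
>>> keep.jot /dasarand/slese buji
  created
>>> keep.expunge /dasarand/slese
  ok
>>> keep.expunge /dasarand
  ok
>>> keep.jot /na sade
  created
>>> gauge.re -8904 week s
  -5385139200
>>> bin.pull mahup
  cihade
>>> keep.scanf /
  [na]


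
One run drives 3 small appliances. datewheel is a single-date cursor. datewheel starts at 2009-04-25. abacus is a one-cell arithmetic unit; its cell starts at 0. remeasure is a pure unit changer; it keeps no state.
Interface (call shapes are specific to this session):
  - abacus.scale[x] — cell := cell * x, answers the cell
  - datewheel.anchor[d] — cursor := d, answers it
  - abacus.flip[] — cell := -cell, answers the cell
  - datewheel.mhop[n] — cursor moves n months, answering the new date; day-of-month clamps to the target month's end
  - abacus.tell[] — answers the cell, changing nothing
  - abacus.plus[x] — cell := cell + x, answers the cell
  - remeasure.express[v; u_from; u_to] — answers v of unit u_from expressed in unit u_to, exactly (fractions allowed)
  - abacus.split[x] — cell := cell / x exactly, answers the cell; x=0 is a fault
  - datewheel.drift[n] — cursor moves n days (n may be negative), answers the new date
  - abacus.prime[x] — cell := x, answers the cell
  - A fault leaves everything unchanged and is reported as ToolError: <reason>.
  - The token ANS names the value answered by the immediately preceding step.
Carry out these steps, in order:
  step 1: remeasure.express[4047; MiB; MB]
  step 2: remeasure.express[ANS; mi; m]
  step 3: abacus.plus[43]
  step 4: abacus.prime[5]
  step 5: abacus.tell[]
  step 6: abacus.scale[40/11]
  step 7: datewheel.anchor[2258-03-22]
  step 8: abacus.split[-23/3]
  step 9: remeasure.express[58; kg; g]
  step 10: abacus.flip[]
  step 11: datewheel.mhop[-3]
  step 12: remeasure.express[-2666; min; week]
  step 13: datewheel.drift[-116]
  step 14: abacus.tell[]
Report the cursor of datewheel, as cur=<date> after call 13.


[in] express v→4047 u_from→MiB u_to→MB
[out] 66306048/15625
[in] express v→ANS u_from→mi u_to→m
[out] 13338655064064/1953125
[in] plus x→43
[out] 43
[in] prime x→5
[out] 5
[in] tell
[out] 5
[in] scale x→40/11
[out] 200/11
[in] anchor d→2258-03-22
[out] 2258-03-22
[in] split x→-23/3
[out] -600/253
[in] express v→58 u_from→kg u_to→g
[out] 58000
[in] flip
[out] 600/253
[in] mhop n→-3
[out] 2257-12-22
[in] express v→-2666 u_from→min u_to→week
[out] -1333/5040
[in] drift n→-116
[out] 2257-08-28
[in] tell
[out] 600/253

Answer: cur=2257-08-28


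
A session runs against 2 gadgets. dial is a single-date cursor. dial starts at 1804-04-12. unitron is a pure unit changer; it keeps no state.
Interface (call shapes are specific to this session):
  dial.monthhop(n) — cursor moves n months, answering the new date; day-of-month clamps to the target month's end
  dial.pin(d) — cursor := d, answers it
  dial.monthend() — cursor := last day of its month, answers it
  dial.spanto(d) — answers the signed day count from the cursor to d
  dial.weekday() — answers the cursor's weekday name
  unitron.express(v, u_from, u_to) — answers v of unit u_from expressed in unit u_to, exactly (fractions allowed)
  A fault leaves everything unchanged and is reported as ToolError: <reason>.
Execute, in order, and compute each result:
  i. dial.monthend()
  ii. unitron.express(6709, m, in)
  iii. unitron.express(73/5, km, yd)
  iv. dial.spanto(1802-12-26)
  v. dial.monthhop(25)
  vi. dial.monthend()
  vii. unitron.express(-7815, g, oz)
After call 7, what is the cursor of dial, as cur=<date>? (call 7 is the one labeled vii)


I invoke monthend, giving 1804-04-30.
I invoke express on v='6709', u_from='m', u_to='in', — result: 33545000/127.
Then express on v='73/5', u_from='km', u_to='yd', and observe 18250000/1143.
Next I call spanto on d='1802-12-26', giving -491.
I try monthhop on n='25', → 1806-05-30.
Using monthend: 1806-05-31.
I try express on v='-7815', u_from='g', u_to='oz', yielding -12504000000/45359237.

Answer: cur=1806-05-31


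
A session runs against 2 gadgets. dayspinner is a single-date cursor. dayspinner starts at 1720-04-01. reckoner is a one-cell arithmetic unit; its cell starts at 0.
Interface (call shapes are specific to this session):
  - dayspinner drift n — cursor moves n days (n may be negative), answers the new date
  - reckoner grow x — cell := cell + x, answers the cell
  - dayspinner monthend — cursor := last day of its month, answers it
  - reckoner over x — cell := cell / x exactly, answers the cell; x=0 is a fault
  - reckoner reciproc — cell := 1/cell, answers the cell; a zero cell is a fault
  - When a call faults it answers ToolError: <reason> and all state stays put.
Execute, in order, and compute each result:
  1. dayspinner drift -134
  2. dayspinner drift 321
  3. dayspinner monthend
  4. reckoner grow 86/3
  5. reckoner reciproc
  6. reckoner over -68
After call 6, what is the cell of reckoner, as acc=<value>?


Answer: acc=-3/5848

Derivation:
% dayspinner drift n='-134'
  1719-11-19
% dayspinner drift n='321'
  1720-10-05
% dayspinner monthend
  1720-10-31
% reckoner grow x='86/3'
  86/3
% reckoner reciproc
  3/86
% reckoner over x='-68'
  -3/5848


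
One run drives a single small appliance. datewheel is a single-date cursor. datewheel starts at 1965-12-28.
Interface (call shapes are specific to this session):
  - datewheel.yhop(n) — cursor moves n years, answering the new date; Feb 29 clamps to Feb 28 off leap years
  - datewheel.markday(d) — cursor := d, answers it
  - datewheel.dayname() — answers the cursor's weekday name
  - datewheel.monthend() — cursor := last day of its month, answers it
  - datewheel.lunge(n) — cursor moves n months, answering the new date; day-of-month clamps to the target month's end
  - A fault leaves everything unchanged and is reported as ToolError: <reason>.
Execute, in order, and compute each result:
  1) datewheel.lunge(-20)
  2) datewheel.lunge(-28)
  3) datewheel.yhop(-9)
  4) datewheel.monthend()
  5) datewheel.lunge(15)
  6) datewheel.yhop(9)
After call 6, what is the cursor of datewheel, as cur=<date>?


$ datewheel.lunge -20
:: 1964-04-28
$ datewheel.lunge -28
:: 1961-12-28
$ datewheel.yhop -9
:: 1952-12-28
$ datewheel.monthend
:: 1952-12-31
$ datewheel.lunge 15
:: 1954-03-31
$ datewheel.yhop 9
:: 1963-03-31

Answer: cur=1963-03-31


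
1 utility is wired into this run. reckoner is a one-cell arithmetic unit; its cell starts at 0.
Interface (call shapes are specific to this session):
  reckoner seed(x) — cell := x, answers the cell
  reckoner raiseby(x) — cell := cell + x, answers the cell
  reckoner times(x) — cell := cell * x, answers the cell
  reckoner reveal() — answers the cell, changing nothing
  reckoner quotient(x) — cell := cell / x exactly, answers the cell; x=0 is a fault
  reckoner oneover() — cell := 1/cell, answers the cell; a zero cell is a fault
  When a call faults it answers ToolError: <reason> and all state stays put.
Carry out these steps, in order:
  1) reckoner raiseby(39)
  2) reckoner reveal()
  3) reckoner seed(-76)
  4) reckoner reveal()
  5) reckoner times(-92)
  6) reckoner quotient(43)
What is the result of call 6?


Answer: 6992/43

Derivation:
Step: reckoner raiseby[x='39']
Result: 39
Step: reckoner reveal[]
Result: 39
Step: reckoner seed[x='-76']
Result: -76
Step: reckoner reveal[]
Result: -76
Step: reckoner times[x='-92']
Result: 6992
Step: reckoner quotient[x='43']
Result: 6992/43


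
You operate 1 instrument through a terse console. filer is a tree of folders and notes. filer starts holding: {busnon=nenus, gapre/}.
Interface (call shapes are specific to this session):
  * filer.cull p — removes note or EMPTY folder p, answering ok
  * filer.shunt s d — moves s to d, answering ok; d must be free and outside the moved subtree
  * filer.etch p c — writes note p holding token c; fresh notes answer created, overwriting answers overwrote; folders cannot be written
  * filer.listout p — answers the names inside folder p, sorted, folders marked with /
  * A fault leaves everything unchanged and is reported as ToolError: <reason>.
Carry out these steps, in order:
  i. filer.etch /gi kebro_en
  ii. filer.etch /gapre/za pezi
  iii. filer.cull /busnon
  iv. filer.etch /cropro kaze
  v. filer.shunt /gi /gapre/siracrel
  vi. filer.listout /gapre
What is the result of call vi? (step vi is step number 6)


Answer: [siracrel, za]

Derivation:
-- etch(/gi, kebro_en) == created
-- etch(/gapre/za, pezi) == created
-- cull(/busnon) == ok
-- etch(/cropro, kaze) == created
-- shunt(/gi, /gapre/siracrel) == ok
-- listout(/gapre) == [siracrel, za]


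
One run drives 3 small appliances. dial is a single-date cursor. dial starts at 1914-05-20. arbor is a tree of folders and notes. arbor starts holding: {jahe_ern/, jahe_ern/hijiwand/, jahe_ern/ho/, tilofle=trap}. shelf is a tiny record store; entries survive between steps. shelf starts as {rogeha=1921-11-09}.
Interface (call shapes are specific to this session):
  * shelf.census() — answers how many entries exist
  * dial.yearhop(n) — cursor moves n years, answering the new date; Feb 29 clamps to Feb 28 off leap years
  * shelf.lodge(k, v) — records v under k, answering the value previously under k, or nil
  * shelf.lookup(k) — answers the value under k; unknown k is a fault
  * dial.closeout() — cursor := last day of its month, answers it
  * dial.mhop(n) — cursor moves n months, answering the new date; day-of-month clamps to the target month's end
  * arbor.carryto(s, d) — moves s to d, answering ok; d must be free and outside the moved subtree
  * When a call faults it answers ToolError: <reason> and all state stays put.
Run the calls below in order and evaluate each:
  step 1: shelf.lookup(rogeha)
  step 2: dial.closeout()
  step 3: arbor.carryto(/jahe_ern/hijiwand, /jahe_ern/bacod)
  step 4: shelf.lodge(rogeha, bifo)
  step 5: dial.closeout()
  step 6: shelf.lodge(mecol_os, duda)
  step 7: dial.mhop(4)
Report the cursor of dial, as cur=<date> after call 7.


Answer: cur=1914-09-30

Derivation:
% lookup rogeha
= 1921-11-09
% closeout
= 1914-05-31
% carryto /jahe_ern/hijiwand /jahe_ern/bacod
= ok
% lodge rogeha bifo
= 1921-11-09
% closeout
= 1914-05-31
% lodge mecol_os duda
= nil
% mhop 4
= 1914-09-30


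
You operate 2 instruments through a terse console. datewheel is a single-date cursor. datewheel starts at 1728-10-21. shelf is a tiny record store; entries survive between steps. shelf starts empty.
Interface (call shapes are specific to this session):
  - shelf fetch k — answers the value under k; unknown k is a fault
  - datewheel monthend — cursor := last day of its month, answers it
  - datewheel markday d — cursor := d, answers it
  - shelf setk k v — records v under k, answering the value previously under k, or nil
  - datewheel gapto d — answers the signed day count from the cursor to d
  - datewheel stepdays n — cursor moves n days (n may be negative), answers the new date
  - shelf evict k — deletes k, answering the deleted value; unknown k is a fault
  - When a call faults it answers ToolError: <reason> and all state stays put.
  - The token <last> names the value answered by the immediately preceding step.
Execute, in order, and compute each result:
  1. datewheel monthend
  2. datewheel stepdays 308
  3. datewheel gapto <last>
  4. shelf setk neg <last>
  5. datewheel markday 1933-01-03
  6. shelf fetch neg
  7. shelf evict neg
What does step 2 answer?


Answer: 1729-09-04

Derivation:
> datewheel monthend
:: 1728-10-31
> datewheel stepdays n→308
:: 1729-09-04
> datewheel gapto d→<last>
:: 0
> shelf setk k→neg v→<last>
:: nil
> datewheel markday d→1933-01-03
:: 1933-01-03
> shelf fetch k→neg
:: 0
> shelf evict k→neg
:: 0


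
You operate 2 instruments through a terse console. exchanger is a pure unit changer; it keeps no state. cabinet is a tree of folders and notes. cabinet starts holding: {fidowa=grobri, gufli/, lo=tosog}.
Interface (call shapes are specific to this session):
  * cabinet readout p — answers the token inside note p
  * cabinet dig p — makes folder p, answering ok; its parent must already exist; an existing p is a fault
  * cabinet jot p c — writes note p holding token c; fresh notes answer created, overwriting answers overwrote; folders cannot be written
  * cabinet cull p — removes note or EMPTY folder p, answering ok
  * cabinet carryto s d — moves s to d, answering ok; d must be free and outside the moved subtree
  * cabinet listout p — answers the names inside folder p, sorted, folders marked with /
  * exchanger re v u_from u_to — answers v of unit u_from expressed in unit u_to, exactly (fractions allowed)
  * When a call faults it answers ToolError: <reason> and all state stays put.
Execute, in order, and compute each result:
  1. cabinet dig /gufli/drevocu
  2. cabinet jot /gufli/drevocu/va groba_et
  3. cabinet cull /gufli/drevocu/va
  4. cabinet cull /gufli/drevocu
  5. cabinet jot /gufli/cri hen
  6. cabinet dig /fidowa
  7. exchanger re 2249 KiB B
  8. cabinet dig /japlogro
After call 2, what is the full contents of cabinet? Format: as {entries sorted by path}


Answer: {fidowa=grobri, gufli/, gufli/drevocu/, gufli/drevocu/va=groba_et, lo=tosog}

Derivation:
CALL cabinet dig[p: /gufli/drevocu]
RET  ok
CALL cabinet jot[p: /gufli/drevocu/va; c: groba_et]
RET  created
CALL cabinet cull[p: /gufli/drevocu/va]
RET  ok
CALL cabinet cull[p: /gufli/drevocu]
RET  ok
CALL cabinet jot[p: /gufli/cri; c: hen]
RET  created
CALL cabinet dig[p: /fidowa]
RET  ToolError: exists
CALL exchanger re[v: 2249; u_from: KiB; u_to: B]
RET  2302976
CALL cabinet dig[p: /japlogro]
RET  ok


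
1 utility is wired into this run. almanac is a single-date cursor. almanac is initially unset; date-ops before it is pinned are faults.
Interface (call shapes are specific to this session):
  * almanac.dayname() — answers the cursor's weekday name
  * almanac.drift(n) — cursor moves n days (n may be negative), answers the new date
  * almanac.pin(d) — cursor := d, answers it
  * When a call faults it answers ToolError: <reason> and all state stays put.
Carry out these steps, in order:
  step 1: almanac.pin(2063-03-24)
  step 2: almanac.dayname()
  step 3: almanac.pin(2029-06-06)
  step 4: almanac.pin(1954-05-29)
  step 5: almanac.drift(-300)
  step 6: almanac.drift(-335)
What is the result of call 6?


>> pin(d='2063-03-24')
<< 2063-03-24
>> dayname()
<< Saturday
>> pin(d='2029-06-06')
<< 2029-06-06
>> pin(d='1954-05-29')
<< 1954-05-29
>> drift(n='-300')
<< 1953-08-02
>> drift(n='-335')
<< 1952-09-01

Answer: 1952-09-01


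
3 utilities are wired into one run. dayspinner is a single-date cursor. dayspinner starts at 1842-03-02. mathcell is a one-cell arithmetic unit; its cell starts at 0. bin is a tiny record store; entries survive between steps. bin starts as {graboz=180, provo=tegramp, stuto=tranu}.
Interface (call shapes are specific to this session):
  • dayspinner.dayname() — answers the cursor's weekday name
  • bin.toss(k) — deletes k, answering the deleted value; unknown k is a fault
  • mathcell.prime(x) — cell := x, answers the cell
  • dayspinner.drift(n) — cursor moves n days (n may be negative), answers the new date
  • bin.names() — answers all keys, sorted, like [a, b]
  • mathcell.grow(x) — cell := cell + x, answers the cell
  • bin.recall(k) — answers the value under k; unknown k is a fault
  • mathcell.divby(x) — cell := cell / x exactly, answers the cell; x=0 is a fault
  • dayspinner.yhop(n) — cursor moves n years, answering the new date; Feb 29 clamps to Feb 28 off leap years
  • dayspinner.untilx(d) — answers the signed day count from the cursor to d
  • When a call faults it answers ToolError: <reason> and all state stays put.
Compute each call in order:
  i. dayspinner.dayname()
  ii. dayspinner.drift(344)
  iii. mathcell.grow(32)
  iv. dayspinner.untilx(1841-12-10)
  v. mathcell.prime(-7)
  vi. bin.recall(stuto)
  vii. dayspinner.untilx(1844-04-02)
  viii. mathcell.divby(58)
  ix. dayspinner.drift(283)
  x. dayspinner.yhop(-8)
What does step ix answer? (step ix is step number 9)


Answer: 1843-11-19

Derivation:
·→ dayspinner.dayname()
·← Wednesday
·→ dayspinner.drift(n=344)
·← 1843-02-09
·→ mathcell.grow(x=32)
·← 32
·→ dayspinner.untilx(d=1841-12-10)
·← -426
·→ mathcell.prime(x=-7)
·← -7
·→ bin.recall(k=stuto)
·← tranu
·→ dayspinner.untilx(d=1844-04-02)
·← 418
·→ mathcell.divby(x=58)
·← -7/58
·→ dayspinner.drift(n=283)
·← 1843-11-19
·→ dayspinner.yhop(n=-8)
·← 1835-11-19


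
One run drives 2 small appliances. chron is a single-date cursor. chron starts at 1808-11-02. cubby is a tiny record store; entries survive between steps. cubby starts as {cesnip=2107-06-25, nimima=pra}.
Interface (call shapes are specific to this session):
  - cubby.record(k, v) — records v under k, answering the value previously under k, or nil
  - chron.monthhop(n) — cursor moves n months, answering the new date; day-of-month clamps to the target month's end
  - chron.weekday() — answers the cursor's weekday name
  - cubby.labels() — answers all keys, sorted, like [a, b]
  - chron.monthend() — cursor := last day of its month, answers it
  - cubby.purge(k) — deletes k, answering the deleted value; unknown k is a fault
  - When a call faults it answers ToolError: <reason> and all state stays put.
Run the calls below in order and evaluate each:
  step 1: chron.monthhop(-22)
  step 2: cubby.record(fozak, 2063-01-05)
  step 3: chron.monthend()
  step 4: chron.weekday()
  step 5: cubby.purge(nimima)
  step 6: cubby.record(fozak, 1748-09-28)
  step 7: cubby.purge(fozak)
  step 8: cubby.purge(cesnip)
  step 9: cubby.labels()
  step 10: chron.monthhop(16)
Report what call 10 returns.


Answer: 1808-05-31

Derivation:
==> chron.monthhop(n='-22')
<== 1807-01-02
==> cubby.record(k='fozak', v='2063-01-05')
<== nil
==> chron.monthend()
<== 1807-01-31
==> chron.weekday()
<== Saturday
==> cubby.purge(k='nimima')
<== pra
==> cubby.record(k='fozak', v='1748-09-28')
<== 2063-01-05
==> cubby.purge(k='fozak')
<== 1748-09-28
==> cubby.purge(k='cesnip')
<== 2107-06-25
==> cubby.labels()
<== []
==> chron.monthhop(n='16')
<== 1808-05-31


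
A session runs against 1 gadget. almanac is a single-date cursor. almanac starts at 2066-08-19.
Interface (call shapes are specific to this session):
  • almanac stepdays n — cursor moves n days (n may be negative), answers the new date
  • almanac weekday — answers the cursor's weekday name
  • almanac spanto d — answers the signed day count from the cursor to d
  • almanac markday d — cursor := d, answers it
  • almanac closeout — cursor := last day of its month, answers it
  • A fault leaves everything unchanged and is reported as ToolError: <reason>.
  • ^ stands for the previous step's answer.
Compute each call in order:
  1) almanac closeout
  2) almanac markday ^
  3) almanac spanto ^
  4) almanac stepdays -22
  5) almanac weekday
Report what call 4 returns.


Answer: 2066-08-09

Derivation:
-> almanac closeout()
<- 2066-08-31
-> almanac markday(d→^)
<- 2066-08-31
-> almanac spanto(d→^)
<- 0
-> almanac stepdays(n→-22)
<- 2066-08-09
-> almanac weekday()
<- Monday


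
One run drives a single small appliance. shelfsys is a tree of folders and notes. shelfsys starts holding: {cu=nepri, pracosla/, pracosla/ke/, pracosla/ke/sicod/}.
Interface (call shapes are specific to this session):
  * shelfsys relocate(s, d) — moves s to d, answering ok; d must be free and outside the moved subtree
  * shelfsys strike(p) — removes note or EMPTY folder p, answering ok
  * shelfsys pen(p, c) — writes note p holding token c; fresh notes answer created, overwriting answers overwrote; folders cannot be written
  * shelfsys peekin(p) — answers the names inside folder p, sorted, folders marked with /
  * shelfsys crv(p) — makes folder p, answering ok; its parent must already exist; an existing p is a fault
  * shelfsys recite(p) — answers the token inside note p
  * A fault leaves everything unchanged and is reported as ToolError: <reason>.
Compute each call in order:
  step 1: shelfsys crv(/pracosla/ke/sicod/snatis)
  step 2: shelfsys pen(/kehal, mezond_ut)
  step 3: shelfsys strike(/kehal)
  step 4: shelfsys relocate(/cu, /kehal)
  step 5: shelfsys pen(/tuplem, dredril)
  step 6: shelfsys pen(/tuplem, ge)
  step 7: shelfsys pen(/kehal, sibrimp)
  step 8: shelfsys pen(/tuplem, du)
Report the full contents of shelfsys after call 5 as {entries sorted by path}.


$ shelfsys crv p: /pracosla/ke/sicod/snatis
= ok
$ shelfsys pen p: /kehal c: mezond_ut
= created
$ shelfsys strike p: /kehal
= ok
$ shelfsys relocate s: /cu d: /kehal
= ok
$ shelfsys pen p: /tuplem c: dredril
= created
$ shelfsys pen p: /tuplem c: ge
= overwrote
$ shelfsys pen p: /kehal c: sibrimp
= overwrote
$ shelfsys pen p: /tuplem c: du
= overwrote

Answer: {kehal=nepri, pracosla/, pracosla/ke/, pracosla/ke/sicod/, pracosla/ke/sicod/snatis/, tuplem=dredril}


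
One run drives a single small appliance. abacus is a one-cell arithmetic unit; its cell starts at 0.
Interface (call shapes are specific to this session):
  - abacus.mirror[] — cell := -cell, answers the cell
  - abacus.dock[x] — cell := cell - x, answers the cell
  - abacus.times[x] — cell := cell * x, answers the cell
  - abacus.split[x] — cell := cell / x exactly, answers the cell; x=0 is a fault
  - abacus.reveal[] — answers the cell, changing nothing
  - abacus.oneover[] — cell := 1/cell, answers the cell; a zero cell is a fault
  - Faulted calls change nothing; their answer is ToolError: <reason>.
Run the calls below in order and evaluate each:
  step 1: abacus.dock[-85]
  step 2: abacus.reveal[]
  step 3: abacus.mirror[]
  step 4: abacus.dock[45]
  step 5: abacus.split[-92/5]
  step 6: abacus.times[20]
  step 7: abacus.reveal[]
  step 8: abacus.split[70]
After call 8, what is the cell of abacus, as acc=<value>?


Answer: acc=325/161

Derivation:
Step: dock[x: -85]
Result: 85
Step: reveal[]
Result: 85
Step: mirror[]
Result: -85
Step: dock[x: 45]
Result: -130
Step: split[x: -92/5]
Result: 325/46
Step: times[x: 20]
Result: 3250/23
Step: reveal[]
Result: 3250/23
Step: split[x: 70]
Result: 325/161


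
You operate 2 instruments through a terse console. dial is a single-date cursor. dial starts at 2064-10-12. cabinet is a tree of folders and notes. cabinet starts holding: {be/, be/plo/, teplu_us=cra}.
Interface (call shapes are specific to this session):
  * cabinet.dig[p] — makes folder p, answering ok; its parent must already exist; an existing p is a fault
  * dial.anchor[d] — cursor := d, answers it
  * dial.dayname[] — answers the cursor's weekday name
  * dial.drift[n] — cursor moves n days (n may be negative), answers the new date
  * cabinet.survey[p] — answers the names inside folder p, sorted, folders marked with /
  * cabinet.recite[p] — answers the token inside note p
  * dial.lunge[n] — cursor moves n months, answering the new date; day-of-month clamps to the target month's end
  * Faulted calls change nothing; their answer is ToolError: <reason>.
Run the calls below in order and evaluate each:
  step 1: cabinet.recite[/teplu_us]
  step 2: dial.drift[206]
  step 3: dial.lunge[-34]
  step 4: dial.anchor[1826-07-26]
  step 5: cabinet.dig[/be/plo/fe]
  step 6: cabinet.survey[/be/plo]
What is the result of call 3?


CALL recite[/teplu_us]
RET  cra
CALL drift[206]
RET  2065-05-06
CALL lunge[-34]
RET  2062-07-06
CALL anchor[1826-07-26]
RET  1826-07-26
CALL dig[/be/plo/fe]
RET  ok
CALL survey[/be/plo]
RET  [fe/]

Answer: 2062-07-06


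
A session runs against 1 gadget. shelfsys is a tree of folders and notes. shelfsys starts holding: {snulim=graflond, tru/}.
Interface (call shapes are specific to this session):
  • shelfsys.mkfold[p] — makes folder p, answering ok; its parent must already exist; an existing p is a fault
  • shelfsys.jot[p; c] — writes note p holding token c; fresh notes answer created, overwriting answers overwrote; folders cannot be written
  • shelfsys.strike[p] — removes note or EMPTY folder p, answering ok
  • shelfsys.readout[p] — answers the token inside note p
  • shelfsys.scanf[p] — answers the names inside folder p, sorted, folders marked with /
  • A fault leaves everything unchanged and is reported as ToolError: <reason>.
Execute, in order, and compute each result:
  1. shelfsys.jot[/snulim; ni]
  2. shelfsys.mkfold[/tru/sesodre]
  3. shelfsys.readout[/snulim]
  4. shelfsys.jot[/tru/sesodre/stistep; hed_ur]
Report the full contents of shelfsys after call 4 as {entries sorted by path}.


// 1. jot(p: /snulim, c: ni) ~> overwrote
// 2. mkfold(p: /tru/sesodre) ~> ok
// 3. readout(p: /snulim) ~> ni
// 4. jot(p: /tru/sesodre/stistep, c: hed_ur) ~> created

Answer: {snulim=ni, tru/, tru/sesodre/, tru/sesodre/stistep=hed_ur}


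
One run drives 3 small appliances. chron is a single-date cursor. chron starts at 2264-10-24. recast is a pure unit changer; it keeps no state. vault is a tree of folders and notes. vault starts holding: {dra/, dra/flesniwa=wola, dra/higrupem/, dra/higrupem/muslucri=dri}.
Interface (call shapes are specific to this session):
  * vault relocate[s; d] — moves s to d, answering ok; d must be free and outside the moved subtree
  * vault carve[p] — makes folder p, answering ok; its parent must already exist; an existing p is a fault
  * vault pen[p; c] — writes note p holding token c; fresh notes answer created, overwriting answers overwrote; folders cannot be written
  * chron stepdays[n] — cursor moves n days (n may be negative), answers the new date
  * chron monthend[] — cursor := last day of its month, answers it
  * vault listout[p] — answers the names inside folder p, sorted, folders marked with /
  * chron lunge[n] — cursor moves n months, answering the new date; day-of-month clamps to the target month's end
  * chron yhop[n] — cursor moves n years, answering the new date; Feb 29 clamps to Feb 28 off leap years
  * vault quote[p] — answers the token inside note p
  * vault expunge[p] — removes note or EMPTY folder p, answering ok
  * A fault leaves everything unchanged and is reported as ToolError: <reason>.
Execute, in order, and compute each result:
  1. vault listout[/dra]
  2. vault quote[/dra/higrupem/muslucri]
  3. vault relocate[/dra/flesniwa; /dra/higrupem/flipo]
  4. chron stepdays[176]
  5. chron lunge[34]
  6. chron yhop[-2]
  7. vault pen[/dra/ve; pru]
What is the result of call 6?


Answer: 2266-02-18

Derivation:
Step: vault listout[p→/dra]
Result: [flesniwa, higrupem/]
Step: vault quote[p→/dra/higrupem/muslucri]
Result: dri
Step: vault relocate[s→/dra/flesniwa; d→/dra/higrupem/flipo]
Result: ok
Step: chron stepdays[n→176]
Result: 2265-04-18
Step: chron lunge[n→34]
Result: 2268-02-18
Step: chron yhop[n→-2]
Result: 2266-02-18
Step: vault pen[p→/dra/ve; c→pru]
Result: created


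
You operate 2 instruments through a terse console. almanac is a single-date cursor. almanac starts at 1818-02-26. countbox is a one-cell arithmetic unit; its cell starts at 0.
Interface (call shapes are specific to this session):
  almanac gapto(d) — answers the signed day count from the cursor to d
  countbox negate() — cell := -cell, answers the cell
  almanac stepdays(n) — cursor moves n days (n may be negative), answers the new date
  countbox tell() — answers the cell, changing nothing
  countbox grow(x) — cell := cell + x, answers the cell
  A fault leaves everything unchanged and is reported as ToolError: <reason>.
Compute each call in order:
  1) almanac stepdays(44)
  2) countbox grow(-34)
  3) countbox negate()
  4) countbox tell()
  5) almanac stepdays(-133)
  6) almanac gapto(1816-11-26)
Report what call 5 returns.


Answer: 1817-11-29

Derivation:
Step: almanac stepdays[n→44]
Result: 1818-04-11
Step: countbox grow[x→-34]
Result: -34
Step: countbox negate[]
Result: 34
Step: countbox tell[]
Result: 34
Step: almanac stepdays[n→-133]
Result: 1817-11-29
Step: almanac gapto[d→1816-11-26]
Result: -368


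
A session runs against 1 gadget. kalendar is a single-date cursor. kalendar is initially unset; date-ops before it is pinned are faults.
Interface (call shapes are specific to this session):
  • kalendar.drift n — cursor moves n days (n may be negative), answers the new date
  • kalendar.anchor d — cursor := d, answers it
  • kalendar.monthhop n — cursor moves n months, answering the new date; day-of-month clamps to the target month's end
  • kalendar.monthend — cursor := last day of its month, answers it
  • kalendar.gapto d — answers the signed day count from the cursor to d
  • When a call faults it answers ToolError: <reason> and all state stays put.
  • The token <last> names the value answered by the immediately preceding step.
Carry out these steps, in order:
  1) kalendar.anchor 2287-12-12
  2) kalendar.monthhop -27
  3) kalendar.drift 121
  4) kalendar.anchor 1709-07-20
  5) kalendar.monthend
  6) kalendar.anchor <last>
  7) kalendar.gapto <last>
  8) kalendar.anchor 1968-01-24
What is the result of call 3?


Answer: 2286-01-11

Derivation:
>> anchor(d: 2287-12-12)
<< 2287-12-12
>> monthhop(n: -27)
<< 2285-09-12
>> drift(n: 121)
<< 2286-01-11
>> anchor(d: 1709-07-20)
<< 1709-07-20
>> monthend()
<< 1709-07-31
>> anchor(d: <last>)
<< 1709-07-31
>> gapto(d: <last>)
<< 0
>> anchor(d: 1968-01-24)
<< 1968-01-24


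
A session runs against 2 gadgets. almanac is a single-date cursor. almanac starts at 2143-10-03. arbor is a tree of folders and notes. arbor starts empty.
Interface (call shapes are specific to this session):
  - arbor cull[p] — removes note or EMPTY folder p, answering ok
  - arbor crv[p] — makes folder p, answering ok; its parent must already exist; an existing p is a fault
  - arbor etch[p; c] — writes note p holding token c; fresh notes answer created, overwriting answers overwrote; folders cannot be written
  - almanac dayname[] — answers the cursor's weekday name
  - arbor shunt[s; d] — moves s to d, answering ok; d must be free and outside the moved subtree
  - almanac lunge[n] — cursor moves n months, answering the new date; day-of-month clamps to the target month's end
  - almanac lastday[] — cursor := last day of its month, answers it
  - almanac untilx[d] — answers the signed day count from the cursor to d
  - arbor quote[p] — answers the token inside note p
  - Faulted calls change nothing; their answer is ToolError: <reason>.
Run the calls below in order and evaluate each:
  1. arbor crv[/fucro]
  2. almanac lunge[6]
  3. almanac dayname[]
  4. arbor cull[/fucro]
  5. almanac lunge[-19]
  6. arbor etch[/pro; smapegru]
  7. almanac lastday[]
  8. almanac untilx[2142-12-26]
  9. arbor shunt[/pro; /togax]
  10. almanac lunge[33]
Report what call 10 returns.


Answer: 2145-06-30

Derivation:
I try arbor crv with p: /fucro: ok.
Calling almanac lunge with n: 6, — result: 2144-04-03.
I call almanac dayname, — result: Friday.
I try arbor cull with p: /fucro, giving ok.
Invoking almanac lunge with n: -19, → 2142-09-03.
Now I run arbor etch with p: /pro, c: smapegru, yielding created.
I try almanac lastday(), which returns 2142-09-30.
Next I call almanac untilx with d: 2142-12-26: 87.
Invoking arbor shunt with s: /pro, d: /togax, → ok.
I call almanac lunge with n: 33, which returns 2145-06-30.


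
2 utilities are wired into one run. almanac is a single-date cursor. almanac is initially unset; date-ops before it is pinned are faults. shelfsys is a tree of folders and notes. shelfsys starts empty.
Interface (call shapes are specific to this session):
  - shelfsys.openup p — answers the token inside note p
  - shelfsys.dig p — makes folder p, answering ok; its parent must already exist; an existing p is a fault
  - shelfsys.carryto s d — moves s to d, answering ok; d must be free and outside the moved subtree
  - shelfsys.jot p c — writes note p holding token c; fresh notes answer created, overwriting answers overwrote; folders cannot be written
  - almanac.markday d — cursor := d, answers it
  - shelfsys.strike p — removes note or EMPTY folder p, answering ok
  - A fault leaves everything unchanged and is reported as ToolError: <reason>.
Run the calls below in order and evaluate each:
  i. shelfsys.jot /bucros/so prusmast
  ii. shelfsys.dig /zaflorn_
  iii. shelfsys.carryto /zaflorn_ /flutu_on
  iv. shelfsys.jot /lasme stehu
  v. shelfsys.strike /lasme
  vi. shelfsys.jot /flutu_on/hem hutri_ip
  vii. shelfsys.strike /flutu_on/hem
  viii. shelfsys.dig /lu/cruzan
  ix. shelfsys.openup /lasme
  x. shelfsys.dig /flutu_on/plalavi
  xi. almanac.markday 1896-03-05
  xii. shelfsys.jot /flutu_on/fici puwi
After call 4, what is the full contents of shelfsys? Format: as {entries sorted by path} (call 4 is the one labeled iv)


Answer: {flutu_on/, lasme=stehu}

Derivation:
-> jot(p→/bucros/so, c→prusmast)
<- ToolError: no parent
-> dig(p→/zaflorn_)
<- ok
-> carryto(s→/zaflorn_, d→/flutu_on)
<- ok
-> jot(p→/lasme, c→stehu)
<- created
-> strike(p→/lasme)
<- ok
-> jot(p→/flutu_on/hem, c→hutri_ip)
<- created
-> strike(p→/flutu_on/hem)
<- ok
-> dig(p→/lu/cruzan)
<- ToolError: no parent
-> openup(p→/lasme)
<- ToolError: not found
-> dig(p→/flutu_on/plalavi)
<- ok
-> markday(d→1896-03-05)
<- 1896-03-05
-> jot(p→/flutu_on/fici, c→puwi)
<- created


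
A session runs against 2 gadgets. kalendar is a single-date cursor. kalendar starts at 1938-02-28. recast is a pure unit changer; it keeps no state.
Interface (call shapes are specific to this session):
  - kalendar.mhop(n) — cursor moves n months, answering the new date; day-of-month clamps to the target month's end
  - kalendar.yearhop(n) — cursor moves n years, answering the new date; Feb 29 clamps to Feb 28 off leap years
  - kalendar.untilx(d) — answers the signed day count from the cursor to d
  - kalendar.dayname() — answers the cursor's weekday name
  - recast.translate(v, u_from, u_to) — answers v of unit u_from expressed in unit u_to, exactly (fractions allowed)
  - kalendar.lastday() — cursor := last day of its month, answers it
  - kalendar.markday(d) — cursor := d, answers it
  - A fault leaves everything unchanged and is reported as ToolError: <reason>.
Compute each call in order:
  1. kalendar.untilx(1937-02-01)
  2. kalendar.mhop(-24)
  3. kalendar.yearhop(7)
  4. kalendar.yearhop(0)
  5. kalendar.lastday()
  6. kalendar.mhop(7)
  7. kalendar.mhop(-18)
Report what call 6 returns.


$ kalendar.untilx d='1937-02-01'
  -392
$ kalendar.mhop n='-24'
  1936-02-28
$ kalendar.yearhop n='7'
  1943-02-28
$ kalendar.yearhop n='0'
  1943-02-28
$ kalendar.lastday
  1943-02-28
$ kalendar.mhop n='7'
  1943-09-28
$ kalendar.mhop n='-18'
  1942-03-28

Answer: 1943-09-28
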